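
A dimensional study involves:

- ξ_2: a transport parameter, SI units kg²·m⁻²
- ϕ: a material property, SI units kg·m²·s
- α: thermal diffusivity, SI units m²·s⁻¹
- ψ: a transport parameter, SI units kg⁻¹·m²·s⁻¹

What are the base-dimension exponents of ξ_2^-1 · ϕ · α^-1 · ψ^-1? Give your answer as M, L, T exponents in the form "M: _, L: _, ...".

Collect each base-dimension exponent across the product:
  M: −(2) + (1) − (0) − (-1) = 0
  L: −(-2) + (2) − (2) − (2) = 0
  T: −(0) + (1) − (-1) − (-1) = 3
So the dimensions are [T³].

M: 0, L: 0, T: 3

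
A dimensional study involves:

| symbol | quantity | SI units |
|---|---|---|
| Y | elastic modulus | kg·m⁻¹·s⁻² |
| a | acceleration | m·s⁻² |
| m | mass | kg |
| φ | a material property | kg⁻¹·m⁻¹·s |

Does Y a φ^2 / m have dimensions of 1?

no

Sum the exponent of each base dimension across the product:
  M: [Y]_M + [a]_M − [m]_M + 2·[φ]_M = (1) + (0) − (1) + 2·(-1) = -2
  L: [Y]_L + [a]_L − [m]_L + 2·[φ]_L = (-1) + (1) − (0) + 2·(-1) = -2
  T: [Y]_T + [a]_T − [m]_T + 2·[φ]_T = (-2) + (-2) − (0) + 2·(1) = -2
Net dimensions [M⁻² L⁻² T⁻²] ≠ [1] — not dimensionless.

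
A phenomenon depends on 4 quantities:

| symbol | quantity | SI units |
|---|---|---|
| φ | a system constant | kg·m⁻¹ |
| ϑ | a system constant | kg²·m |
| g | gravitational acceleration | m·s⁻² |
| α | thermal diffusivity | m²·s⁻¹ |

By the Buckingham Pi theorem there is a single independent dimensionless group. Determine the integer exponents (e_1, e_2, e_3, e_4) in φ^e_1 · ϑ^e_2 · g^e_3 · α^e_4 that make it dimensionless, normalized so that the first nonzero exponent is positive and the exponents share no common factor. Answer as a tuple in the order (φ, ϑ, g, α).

(2, -1, -1, 2)

M: e_1·(1) + e_2·(2) + e_3·(0) + e_4·(0) = 0
L: e_1·(-1) + e_2·(1) + e_3·(1) + e_4·(2) = 0
T: e_1·(0) + e_2·(0) + e_3·(-2) + e_4·(-1) = 0
Solving this homogeneous linear system for the smallest-integer solution (first nonzero entry positive) gives (2, -1, -1, 2).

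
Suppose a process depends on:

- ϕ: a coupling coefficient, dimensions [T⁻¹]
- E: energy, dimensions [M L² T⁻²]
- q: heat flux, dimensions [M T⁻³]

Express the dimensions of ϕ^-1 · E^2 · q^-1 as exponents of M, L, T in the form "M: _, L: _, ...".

M: 1, L: 4, T: 0

Collect each base-dimension exponent across the product:
  M: −(0) + 2·(1) − (1) = 1
  L: −(0) + 2·(2) − (0) = 4
  T: −(-1) + 2·(-2) − (-3) = 0
So the dimensions are [M L⁴].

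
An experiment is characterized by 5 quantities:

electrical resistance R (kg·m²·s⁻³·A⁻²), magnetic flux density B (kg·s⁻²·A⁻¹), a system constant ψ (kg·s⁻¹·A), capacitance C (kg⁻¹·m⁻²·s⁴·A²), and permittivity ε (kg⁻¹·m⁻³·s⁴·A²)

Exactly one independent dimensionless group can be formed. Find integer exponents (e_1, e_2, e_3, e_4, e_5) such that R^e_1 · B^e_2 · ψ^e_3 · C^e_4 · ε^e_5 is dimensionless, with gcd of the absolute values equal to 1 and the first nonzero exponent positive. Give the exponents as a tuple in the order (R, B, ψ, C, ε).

(3, -3, 1, -3, 4)

M: e_1·(1) + e_2·(1) + e_3·(1) + e_4·(-1) + e_5·(-1) = 0
L: e_1·(2) + e_2·(0) + e_3·(0) + e_4·(-2) + e_5·(-3) = 0
T: e_1·(-3) + e_2·(-2) + e_3·(-1) + e_4·(4) + e_5·(4) = 0
I: e_1·(-2) + e_2·(-1) + e_3·(1) + e_4·(2) + e_5·(2) = 0
Solving this homogeneous linear system for the smallest-integer solution (first nonzero entry positive) gives (3, -3, 1, -3, 4).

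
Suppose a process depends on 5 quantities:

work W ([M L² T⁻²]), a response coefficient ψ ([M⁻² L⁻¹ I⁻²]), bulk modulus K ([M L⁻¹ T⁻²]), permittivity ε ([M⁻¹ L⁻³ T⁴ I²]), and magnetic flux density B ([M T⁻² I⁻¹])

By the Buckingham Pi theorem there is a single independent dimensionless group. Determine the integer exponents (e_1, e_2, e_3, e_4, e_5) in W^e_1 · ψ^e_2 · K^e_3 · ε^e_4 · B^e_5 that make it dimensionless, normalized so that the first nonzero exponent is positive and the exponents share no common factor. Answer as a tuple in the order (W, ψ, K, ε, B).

M: e_1·(1) + e_2·(-2) + e_3·(1) + e_4·(-1) + e_5·(1) = 0
L: e_1·(2) + e_2·(-1) + e_3·(-1) + e_4·(-3) + e_5·(0) = 0
T: e_1·(-2) + e_2·(0) + e_3·(-2) + e_4·(4) + e_5·(-2) = 0
I: e_1·(0) + e_2·(-2) + e_3·(0) + e_4·(2) + e_5·(-1) = 0
Solving this homogeneous linear system for the smallest-integer solution (first nonzero entry positive) gives (3, 1, -1, 2, 2).

(3, 1, -1, 2, 2)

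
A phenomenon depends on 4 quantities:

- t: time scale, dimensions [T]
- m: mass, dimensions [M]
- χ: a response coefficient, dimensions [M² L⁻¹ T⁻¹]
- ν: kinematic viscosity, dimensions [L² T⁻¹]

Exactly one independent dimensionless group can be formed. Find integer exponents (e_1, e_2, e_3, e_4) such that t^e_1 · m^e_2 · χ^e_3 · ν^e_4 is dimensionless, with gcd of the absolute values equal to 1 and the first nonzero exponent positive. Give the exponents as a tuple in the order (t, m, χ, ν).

(3, -4, 2, 1)

M: e_1·(0) + e_2·(1) + e_3·(2) + e_4·(0) = 0
L: e_1·(0) + e_2·(0) + e_3·(-1) + e_4·(2) = 0
T: e_1·(1) + e_2·(0) + e_3·(-1) + e_4·(-1) = 0
Solving this homogeneous linear system for the smallest-integer solution (first nonzero entry positive) gives (3, -4, 2, 1).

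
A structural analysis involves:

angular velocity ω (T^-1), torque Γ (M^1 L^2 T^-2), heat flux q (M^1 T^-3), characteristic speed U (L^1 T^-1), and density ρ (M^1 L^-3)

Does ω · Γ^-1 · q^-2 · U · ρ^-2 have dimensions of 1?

Sum the exponent of each base dimension across the product:
  M: [ω]_M − [Γ]_M − 2·[q]_M + [U]_M − 2·[ρ]_M = (0) − (1) − 2·(1) + (0) − 2·(1) = -5
  L: [ω]_L − [Γ]_L − 2·[q]_L + [U]_L − 2·[ρ]_L = (0) − (2) − 2·(0) + (1) − 2·(-3) = 5
  T: [ω]_T − [Γ]_T − 2·[q]_T + [U]_T − 2·[ρ]_T = (-1) − (-2) − 2·(-3) + (-1) − 2·(0) = 6
Net dimensions [M⁻⁵ L⁵ T⁶] ≠ [1] — not dimensionless.

no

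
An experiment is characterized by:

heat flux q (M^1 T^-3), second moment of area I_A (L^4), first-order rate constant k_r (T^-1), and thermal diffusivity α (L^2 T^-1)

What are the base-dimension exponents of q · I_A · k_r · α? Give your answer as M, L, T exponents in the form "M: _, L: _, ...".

M: 1, L: 6, T: -5

Collect each base-dimension exponent across the product:
  M: (1) + (0) + (0) + (0) = 1
  L: (0) + (4) + (0) + (2) = 6
  T: (-3) + (0) + (-1) + (-1) = -5
So the dimensions are [M L⁶ T⁻⁵].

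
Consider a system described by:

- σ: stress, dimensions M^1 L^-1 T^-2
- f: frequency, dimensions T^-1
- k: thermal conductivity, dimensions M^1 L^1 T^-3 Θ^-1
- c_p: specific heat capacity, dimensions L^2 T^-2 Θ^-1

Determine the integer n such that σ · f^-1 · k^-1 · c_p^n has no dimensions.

Balance the L exponent: (2)·n from c_p, plus (-1) − (0) − (1) = -2 from the rest, must sum to zero.
2n − 2 = 0, so n = 1.

1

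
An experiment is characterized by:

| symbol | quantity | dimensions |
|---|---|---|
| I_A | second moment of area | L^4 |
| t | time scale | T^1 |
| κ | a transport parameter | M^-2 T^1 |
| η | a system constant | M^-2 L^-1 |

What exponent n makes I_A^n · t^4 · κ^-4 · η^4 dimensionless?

1

Balance the L exponent: (4)·n from I_A, plus 4·(0) − 4·(0) + 4·(-1) = -4 from the rest, must sum to zero.
4n − 4 = 0, so n = 1.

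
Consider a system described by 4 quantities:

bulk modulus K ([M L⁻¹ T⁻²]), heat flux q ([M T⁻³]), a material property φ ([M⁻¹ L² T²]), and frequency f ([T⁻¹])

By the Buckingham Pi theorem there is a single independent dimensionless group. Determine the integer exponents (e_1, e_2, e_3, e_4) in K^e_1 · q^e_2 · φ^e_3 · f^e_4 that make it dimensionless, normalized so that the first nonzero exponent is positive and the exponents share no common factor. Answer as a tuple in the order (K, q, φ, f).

M: e_1·(1) + e_2·(1) + e_3·(-1) + e_4·(0) = 0
L: e_1·(-1) + e_2·(0) + e_3·(2) + e_4·(0) = 0
T: e_1·(-2) + e_2·(-3) + e_3·(2) + e_4·(-1) = 0
Solving this homogeneous linear system for the smallest-integer solution (first nonzero entry positive) gives (2, -1, 1, 1).

(2, -1, 1, 1)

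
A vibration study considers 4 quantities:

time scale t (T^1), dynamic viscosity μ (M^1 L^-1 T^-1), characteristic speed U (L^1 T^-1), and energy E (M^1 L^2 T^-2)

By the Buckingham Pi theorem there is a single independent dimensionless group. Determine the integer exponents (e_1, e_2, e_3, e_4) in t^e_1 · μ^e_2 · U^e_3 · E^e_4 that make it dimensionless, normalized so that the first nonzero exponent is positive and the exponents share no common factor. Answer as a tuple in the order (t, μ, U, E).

(2, 1, 3, -1)

M: e_1·(0) + e_2·(1) + e_3·(0) + e_4·(1) = 0
L: e_1·(0) + e_2·(-1) + e_3·(1) + e_4·(2) = 0
T: e_1·(1) + e_2·(-1) + e_3·(-1) + e_4·(-2) = 0
Solving this homogeneous linear system for the smallest-integer solution (first nonzero entry positive) gives (2, 1, 3, -1).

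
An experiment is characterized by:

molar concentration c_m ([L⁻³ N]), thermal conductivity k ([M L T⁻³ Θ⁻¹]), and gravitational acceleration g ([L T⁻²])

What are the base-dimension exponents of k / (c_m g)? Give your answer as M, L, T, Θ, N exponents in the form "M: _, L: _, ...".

M: 1, L: 3, T: -1, Θ: -1, N: -1

Collect each base-dimension exponent across the product:
  M: −(0) + (1) − (0) = 1
  L: −(-3) + (1) − (1) = 3
  T: −(0) + (-3) − (-2) = -1
  Θ: −(0) + (-1) − (0) = -1
  N: −(1) + (0) − (0) = -1
So the dimensions are [M L³ T⁻¹ Θ⁻¹ N⁻¹].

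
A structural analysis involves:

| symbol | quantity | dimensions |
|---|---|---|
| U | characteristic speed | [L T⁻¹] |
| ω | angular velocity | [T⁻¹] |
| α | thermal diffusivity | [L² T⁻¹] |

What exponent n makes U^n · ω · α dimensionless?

-2

Balance the L exponent: (1)·n from U, plus (0) + (2) = 2 from the rest, must sum to zero.
n + 2 = 0, so n = -2.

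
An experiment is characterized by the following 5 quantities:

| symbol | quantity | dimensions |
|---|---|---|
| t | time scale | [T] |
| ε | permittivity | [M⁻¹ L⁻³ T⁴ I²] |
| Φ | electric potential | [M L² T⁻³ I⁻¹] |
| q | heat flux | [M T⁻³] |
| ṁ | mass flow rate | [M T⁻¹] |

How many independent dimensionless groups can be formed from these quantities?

There are 5 variables and 4 base dimensions (M, L, T, I).
The dimension matrix has rank 4.
Independent dimensionless groups: 5 − 4 = 1.

1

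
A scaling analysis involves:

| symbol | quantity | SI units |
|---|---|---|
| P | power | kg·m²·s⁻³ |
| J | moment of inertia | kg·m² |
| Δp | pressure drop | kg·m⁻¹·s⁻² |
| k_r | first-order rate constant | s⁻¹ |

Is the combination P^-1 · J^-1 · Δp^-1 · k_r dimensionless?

Sum the exponent of each base dimension across the product:
  M: −[P]_M − [J]_M − [Δp]_M + [k_r]_M = −(1) − (1) − (1) + (0) = -3
  L: −[P]_L − [J]_L − [Δp]_L + [k_r]_L = −(2) − (2) − (-1) + (0) = -3
  T: −[P]_T − [J]_T − [Δp]_T + [k_r]_T = −(-3) − (0) − (-2) + (-1) = 4
Net dimensions [M⁻³ L⁻³ T⁴] ≠ [1] — not dimensionless.

no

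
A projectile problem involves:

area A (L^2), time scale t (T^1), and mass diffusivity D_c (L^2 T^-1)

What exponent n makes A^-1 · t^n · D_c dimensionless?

1

Balance the T exponent: (1)·n from t, plus −(0) + (-1) = -1 from the rest, must sum to zero.
n − 1 = 0, so n = 1.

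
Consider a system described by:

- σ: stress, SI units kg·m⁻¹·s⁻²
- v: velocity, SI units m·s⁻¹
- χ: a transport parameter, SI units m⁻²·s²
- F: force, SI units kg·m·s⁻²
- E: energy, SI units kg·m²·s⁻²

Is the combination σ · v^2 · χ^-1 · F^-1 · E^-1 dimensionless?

Sum the exponent of each base dimension across the product:
  M: [σ]_M + 2·[v]_M − [χ]_M − [F]_M − [E]_M = (1) + 2·(0) − (0) − (1) − (1) = -1
  L: [σ]_L + 2·[v]_L − [χ]_L − [F]_L − [E]_L = (-1) + 2·(1) − (-2) − (1) − (2) = 0
  T: [σ]_T + 2·[v]_T − [χ]_T − [F]_T − [E]_T = (-2) + 2·(-1) − (2) − (-2) − (-2) = -2
Net dimensions [M⁻¹ T⁻²] ≠ [1] — not dimensionless.

no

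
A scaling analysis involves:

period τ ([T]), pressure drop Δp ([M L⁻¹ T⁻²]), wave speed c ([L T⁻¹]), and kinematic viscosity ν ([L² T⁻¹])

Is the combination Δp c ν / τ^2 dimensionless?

Sum the exponent of each base dimension across the product:
  M: −2·[τ]_M + [Δp]_M + [c]_M + [ν]_M = −2·(0) + (1) + (0) + (0) = 1
  L: −2·[τ]_L + [Δp]_L + [c]_L + [ν]_L = −2·(0) + (-1) + (1) + (2) = 2
  T: −2·[τ]_T + [Δp]_T + [c]_T + [ν]_T = −2·(1) + (-2) + (-1) + (-1) = -6
Net dimensions [M L² T⁻⁶] ≠ [1] — not dimensionless.

no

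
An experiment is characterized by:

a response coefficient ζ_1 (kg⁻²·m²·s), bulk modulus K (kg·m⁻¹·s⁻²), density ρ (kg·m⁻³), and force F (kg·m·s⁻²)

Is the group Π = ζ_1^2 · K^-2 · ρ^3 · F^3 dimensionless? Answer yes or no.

Sum the exponent of each base dimension across the product:
  M: 2·[ζ_1]_M − 2·[K]_M + 3·[ρ]_M + 3·[F]_M = 2·(-2) − 2·(1) + 3·(1) + 3·(1) = 0
  L: 2·[ζ_1]_L − 2·[K]_L + 3·[ρ]_L + 3·[F]_L = 2·(2) − 2·(-1) + 3·(-3) + 3·(1) = 0
  T: 2·[ζ_1]_T − 2·[K]_T + 3·[ρ]_T + 3·[F]_T = 2·(1) − 2·(-2) + 3·(0) + 3·(-2) = 0
All base exponents vanish — dimensionless.

yes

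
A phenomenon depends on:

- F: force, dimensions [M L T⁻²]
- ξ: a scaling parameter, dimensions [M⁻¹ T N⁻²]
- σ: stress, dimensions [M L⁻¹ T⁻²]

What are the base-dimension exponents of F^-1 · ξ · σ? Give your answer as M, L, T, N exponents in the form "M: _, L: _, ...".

M: -1, L: -2, T: 1, N: -2

Collect each base-dimension exponent across the product:
  M: −(1) + (-1) + (1) = -1
  L: −(1) + (0) + (-1) = -2
  T: −(-2) + (1) + (-2) = 1
  N: −(0) + (-2) + (0) = -2
So the dimensions are [M⁻¹ L⁻² T N⁻²].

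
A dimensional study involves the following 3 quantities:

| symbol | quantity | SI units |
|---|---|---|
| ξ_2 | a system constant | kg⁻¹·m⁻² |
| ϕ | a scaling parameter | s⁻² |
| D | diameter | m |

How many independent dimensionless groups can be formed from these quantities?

0

There are 3 variables and 3 base dimensions (M, L, T).
The dimension matrix has rank 3.
Independent dimensionless groups: 3 − 3 = 0.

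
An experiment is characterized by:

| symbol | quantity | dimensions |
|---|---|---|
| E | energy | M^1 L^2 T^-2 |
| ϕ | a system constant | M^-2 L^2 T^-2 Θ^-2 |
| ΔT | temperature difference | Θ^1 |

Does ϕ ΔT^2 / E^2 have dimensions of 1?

no

Sum the exponent of each base dimension across the product:
  M: −2·[E]_M + [ϕ]_M + 2·[ΔT]_M = −2·(1) + (-2) + 2·(0) = -4
  L: −2·[E]_L + [ϕ]_L + 2·[ΔT]_L = −2·(2) + (2) + 2·(0) = -2
  T: −2·[E]_T + [ϕ]_T + 2·[ΔT]_T = −2·(-2) + (-2) + 2·(0) = 2
  Θ: −2·[E]_Θ + [ϕ]_Θ + 2·[ΔT]_Θ = −2·(0) + (-2) + 2·(1) = 0
Net dimensions [M⁻⁴ L⁻² T²] ≠ [1] — not dimensionless.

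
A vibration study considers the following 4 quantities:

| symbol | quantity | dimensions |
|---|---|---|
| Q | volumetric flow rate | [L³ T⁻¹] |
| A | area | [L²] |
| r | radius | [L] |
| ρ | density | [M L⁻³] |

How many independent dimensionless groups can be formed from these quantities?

1

There are 4 variables and 3 base dimensions (M, L, T).
The dimension matrix has rank 3.
Independent dimensionless groups: 4 − 3 = 1.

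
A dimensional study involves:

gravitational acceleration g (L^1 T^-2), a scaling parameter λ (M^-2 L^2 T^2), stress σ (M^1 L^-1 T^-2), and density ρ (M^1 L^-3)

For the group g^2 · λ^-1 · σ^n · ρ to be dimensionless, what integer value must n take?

-3

Balance the M exponent: (1)·n from σ, plus 2·(0) − (-2) + (1) = 3 from the rest, must sum to zero.
n + 3 = 0, so n = -3.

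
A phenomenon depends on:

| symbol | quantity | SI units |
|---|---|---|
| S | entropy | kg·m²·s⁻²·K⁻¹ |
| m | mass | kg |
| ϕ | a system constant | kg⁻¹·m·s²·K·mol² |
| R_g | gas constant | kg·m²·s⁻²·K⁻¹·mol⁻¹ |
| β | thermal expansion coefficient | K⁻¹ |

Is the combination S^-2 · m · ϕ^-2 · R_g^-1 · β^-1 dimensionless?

no

Sum the exponent of each base dimension across the product:
  M: −2·[S]_M + [m]_M − 2·[ϕ]_M − [R_g]_M − [β]_M = −2·(1) + (1) − 2·(-1) − (1) − (0) = 0
  L: −2·[S]_L + [m]_L − 2·[ϕ]_L − [R_g]_L − [β]_L = −2·(2) + (0) − 2·(1) − (2) − (0) = -8
  T: −2·[S]_T + [m]_T − 2·[ϕ]_T − [R_g]_T − [β]_T = −2·(-2) + (0) − 2·(2) − (-2) − (0) = 2
  Θ: −2·[S]_Θ + [m]_Θ − 2·[ϕ]_Θ − [R_g]_Θ − [β]_Θ = −2·(-1) + (0) − 2·(1) − (-1) − (-1) = 2
  N: −2·[S]_N + [m]_N − 2·[ϕ]_N − [R_g]_N − [β]_N = −2·(0) + (0) − 2·(2) − (-1) − (0) = -3
Net dimensions [L⁻⁸ T² Θ² N⁻³] ≠ [1] — not dimensionless.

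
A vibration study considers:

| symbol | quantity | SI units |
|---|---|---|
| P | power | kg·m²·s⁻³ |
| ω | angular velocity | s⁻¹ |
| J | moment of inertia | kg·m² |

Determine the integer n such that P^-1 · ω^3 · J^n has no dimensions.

Balance the M exponent: (1)·n from J, plus −(1) + 3·(0) = -1 from the rest, must sum to zero.
n − 1 = 0, so n = 1.

1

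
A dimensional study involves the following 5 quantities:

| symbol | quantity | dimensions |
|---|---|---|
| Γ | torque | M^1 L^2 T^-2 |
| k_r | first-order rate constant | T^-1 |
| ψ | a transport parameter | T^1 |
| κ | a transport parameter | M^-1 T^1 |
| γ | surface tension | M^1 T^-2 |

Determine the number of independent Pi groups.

2

There are 5 variables and 3 base dimensions (M, L, T).
The dimension matrix has rank 3.
Independent dimensionless groups: 5 − 3 = 2.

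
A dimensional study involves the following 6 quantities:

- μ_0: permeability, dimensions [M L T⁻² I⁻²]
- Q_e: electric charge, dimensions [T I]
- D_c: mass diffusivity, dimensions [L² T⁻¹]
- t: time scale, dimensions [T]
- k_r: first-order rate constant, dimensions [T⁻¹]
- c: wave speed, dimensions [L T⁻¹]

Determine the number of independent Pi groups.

2

There are 6 variables and 4 base dimensions (M, L, T, I).
The dimension matrix has rank 4.
Independent dimensionless groups: 6 − 4 = 2.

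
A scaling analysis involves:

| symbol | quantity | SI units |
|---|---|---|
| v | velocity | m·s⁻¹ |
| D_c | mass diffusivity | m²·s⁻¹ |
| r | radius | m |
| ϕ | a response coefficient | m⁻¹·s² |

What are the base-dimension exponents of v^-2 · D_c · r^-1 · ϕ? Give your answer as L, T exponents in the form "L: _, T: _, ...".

L: -2, T: 3

Collect each base-dimension exponent across the product:
  L: −2·(1) + (2) − (1) + (-1) = -2
  T: −2·(-1) + (-1) − (0) + (2) = 3
So the dimensions are [L⁻² T³].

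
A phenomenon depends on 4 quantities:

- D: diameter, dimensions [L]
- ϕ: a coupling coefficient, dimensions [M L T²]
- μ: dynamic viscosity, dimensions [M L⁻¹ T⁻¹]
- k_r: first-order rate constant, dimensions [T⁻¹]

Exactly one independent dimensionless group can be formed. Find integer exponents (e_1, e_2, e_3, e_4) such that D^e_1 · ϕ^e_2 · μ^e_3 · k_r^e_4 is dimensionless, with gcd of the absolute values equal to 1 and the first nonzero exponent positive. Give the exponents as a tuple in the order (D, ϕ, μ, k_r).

(2, -1, 1, -3)

M: e_1·(0) + e_2·(1) + e_3·(1) + e_4·(0) = 0
L: e_1·(1) + e_2·(1) + e_3·(-1) + e_4·(0) = 0
T: e_1·(0) + e_2·(2) + e_3·(-1) + e_4·(-1) = 0
Solving this homogeneous linear system for the smallest-integer solution (first nonzero entry positive) gives (2, -1, 1, -3).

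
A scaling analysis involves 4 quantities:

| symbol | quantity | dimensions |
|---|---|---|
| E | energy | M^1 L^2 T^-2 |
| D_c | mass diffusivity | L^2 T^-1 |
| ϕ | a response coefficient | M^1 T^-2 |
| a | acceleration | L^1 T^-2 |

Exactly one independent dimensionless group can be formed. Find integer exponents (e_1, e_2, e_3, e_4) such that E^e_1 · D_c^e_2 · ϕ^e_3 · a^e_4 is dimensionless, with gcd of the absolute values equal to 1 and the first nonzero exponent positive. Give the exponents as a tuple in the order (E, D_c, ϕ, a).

M: e_1·(1) + e_2·(0) + e_3·(1) + e_4·(0) = 0
L: e_1·(2) + e_2·(2) + e_3·(0) + e_4·(1) = 0
T: e_1·(-2) + e_2·(-1) + e_3·(-2) + e_4·(-2) = 0
Solving this homogeneous linear system for the smallest-integer solution (first nonzero entry positive) gives (3, -4, -3, 2).

(3, -4, -3, 2)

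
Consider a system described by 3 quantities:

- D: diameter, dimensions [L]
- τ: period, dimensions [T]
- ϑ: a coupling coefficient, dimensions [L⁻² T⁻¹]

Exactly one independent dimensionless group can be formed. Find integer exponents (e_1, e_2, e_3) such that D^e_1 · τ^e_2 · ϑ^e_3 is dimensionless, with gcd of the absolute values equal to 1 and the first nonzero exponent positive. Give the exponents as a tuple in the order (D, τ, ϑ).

(2, 1, 1)

L: e_1·(1) + e_2·(0) + e_3·(-2) = 0
T: e_1·(0) + e_2·(1) + e_3·(-1) = 0
Solving this homogeneous linear system for the smallest-integer solution (first nonzero entry positive) gives (2, 1, 1).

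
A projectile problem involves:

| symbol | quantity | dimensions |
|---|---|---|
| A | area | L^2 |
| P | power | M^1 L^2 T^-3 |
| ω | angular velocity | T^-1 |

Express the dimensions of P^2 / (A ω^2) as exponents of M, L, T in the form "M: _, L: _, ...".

M: 2, L: 2, T: -4

Collect each base-dimension exponent across the product:
  M: −(0) + 2·(1) − 2·(0) = 2
  L: −(2) + 2·(2) − 2·(0) = 2
  T: −(0) + 2·(-3) − 2·(-1) = -4
So the dimensions are [M² L² T⁻⁴].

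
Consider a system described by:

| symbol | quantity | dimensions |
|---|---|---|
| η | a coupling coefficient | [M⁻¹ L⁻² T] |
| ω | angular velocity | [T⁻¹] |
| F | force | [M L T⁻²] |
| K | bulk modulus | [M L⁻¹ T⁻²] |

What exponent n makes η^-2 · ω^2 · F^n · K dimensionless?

Balance the M exponent: (1)·n from F, plus −2·(-1) + 2·(0) + (1) = 3 from the rest, must sum to zero.
n + 3 = 0, so n = -3.

-3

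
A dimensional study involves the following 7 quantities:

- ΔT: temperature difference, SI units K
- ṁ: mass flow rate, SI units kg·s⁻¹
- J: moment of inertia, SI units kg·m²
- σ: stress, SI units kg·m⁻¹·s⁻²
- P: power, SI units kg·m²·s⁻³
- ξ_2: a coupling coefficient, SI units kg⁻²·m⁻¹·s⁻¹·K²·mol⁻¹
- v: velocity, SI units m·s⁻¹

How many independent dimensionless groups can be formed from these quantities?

2

There are 7 variables and 5 base dimensions (M, L, T, Θ, N).
The dimension matrix has rank 5.
Independent dimensionless groups: 7 − 5 = 2.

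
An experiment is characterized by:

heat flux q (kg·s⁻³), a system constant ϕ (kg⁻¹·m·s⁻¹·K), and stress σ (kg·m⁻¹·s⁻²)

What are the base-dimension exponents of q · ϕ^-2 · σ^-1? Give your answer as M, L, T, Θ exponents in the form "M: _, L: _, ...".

M: 2, L: -1, T: 1, Θ: -2

Collect each base-dimension exponent across the product:
  M: (1) − 2·(-1) − (1) = 2
  L: (0) − 2·(1) − (-1) = -1
  T: (-3) − 2·(-1) − (-2) = 1
  Θ: (0) − 2·(1) − (0) = -2
So the dimensions are [M² L⁻¹ T Θ⁻²].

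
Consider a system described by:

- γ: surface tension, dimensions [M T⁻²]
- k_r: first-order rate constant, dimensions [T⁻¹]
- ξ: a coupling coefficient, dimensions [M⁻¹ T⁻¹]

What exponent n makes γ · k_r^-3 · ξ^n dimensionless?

1

Balance the M exponent: (-1)·n from ξ, plus (1) − 3·(0) = 1 from the rest, must sum to zero.
−n + 1 = 0, so n = 1.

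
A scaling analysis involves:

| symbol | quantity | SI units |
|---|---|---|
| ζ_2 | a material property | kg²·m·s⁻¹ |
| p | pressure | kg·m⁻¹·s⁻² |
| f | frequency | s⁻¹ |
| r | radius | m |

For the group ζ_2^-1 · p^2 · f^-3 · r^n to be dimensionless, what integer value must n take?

3

Balance the L exponent: (1)·n from r, plus −(1) + 2·(-1) − 3·(0) = -3 from the rest, must sum to zero.
n − 3 = 0, so n = 3.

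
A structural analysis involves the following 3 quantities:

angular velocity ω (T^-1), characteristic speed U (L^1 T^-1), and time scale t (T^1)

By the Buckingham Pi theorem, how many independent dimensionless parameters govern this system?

1

There are 3 variables and 2 base dimensions (L, T).
The dimension matrix has rank 2.
Independent dimensionless groups: 3 − 2 = 1.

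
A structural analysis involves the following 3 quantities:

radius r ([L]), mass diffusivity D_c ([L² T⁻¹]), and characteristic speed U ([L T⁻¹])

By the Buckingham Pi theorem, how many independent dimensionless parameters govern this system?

1

There are 3 variables and 2 base dimensions (L, T).
The dimension matrix has rank 2.
Independent dimensionless groups: 3 − 2 = 1.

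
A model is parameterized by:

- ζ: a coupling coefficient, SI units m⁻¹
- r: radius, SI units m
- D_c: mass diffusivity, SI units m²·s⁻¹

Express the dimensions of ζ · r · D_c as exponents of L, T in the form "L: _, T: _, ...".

Collect each base-dimension exponent across the product:
  L: (-1) + (1) + (2) = 2
  T: (0) + (0) + (-1) = -1
So the dimensions are [L² T⁻¹].

L: 2, T: -1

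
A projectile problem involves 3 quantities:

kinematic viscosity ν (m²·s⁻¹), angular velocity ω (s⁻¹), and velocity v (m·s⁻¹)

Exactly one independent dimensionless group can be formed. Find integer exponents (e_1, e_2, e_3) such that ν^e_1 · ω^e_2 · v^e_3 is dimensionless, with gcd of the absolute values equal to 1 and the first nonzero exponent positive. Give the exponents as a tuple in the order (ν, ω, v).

(1, 1, -2)

L: e_1·(2) + e_2·(0) + e_3·(1) = 0
T: e_1·(-1) + e_2·(-1) + e_3·(-1) = 0
Solving this homogeneous linear system for the smallest-integer solution (first nonzero entry positive) gives (1, 1, -2).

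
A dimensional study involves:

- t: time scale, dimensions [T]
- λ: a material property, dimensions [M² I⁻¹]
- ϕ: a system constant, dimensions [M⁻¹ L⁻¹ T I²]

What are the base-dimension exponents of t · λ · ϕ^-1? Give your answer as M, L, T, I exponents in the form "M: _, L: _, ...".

M: 3, L: 1, T: 0, I: -3

Collect each base-dimension exponent across the product:
  M: (0) + (2) − (-1) = 3
  L: (0) + (0) − (-1) = 1
  T: (1) + (0) − (1) = 0
  I: (0) + (-1) − (2) = -3
So the dimensions are [M³ L I⁻³].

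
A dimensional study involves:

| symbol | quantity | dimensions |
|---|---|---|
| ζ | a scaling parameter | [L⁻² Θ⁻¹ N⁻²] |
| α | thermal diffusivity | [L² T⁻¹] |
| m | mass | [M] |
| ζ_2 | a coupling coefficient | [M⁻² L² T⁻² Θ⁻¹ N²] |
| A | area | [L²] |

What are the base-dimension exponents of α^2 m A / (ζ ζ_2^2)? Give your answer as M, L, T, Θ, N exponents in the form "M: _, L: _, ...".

Collect each base-dimension exponent across the product:
  M: −(0) + 2·(0) + (1) − 2·(-2) + (0) = 5
  L: −(-2) + 2·(2) + (0) − 2·(2) + (2) = 4
  T: −(0) + 2·(-1) + (0) − 2·(-2) + (0) = 2
  Θ: −(-1) + 2·(0) + (0) − 2·(-1) + (0) = 3
  N: −(-2) + 2·(0) + (0) − 2·(2) + (0) = -2
So the dimensions are [M⁵ L⁴ T² Θ³ N⁻²].

M: 5, L: 4, T: 2, Θ: 3, N: -2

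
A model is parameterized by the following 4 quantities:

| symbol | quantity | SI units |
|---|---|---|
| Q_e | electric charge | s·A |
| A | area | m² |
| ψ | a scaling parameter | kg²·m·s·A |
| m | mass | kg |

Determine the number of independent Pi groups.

1

There are 4 variables and 4 base dimensions (M, L, T, I).
The dimension matrix has rank 3 (less than 4: the dimension vectors are linearly dependent).
Independent dimensionless groups: 4 − 3 = 1.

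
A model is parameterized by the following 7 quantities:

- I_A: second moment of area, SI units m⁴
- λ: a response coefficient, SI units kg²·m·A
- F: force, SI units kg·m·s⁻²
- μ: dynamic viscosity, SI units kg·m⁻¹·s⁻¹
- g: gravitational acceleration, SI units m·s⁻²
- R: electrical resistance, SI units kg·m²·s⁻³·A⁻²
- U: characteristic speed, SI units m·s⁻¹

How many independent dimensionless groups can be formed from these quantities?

3

There are 7 variables and 4 base dimensions (M, L, T, I).
The dimension matrix has rank 4.
Independent dimensionless groups: 7 − 4 = 3.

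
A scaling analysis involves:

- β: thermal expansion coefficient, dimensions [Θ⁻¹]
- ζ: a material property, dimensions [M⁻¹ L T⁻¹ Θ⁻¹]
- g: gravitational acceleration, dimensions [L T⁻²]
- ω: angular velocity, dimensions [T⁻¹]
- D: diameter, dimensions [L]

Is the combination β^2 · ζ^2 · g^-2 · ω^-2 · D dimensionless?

Sum the exponent of each base dimension across the product:
  M: 2·[β]_M + 2·[ζ]_M − 2·[g]_M − 2·[ω]_M + [D]_M = 2·(0) + 2·(-1) − 2·(0) − 2·(0) + (0) = -2
  L: 2·[β]_L + 2·[ζ]_L − 2·[g]_L − 2·[ω]_L + [D]_L = 2·(0) + 2·(1) − 2·(1) − 2·(0) + (1) = 1
  T: 2·[β]_T + 2·[ζ]_T − 2·[g]_T − 2·[ω]_T + [D]_T = 2·(0) + 2·(-1) − 2·(-2) − 2·(-1) + (0) = 4
  Θ: 2·[β]_Θ + 2·[ζ]_Θ − 2·[g]_Θ − 2·[ω]_Θ + [D]_Θ = 2·(-1) + 2·(-1) − 2·(0) − 2·(0) + (0) = -4
Net dimensions [M⁻² L T⁴ Θ⁻⁴] ≠ [1] — not dimensionless.

no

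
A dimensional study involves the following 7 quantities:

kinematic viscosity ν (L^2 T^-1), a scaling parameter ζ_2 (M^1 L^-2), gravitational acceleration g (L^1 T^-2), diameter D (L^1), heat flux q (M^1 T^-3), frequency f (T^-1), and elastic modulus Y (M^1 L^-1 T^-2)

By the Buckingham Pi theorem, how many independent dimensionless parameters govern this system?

There are 7 variables and 3 base dimensions (M, L, T).
The dimension matrix has rank 3.
Independent dimensionless groups: 7 − 3 = 4.

4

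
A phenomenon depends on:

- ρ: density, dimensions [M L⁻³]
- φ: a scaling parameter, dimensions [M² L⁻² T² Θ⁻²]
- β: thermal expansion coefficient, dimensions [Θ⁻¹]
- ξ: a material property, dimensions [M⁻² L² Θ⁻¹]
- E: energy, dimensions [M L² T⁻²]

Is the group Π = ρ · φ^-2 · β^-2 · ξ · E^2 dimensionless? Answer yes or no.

Sum the exponent of each base dimension across the product:
  M: [ρ]_M − 2·[φ]_M − 2·[β]_M + [ξ]_M + 2·[E]_M = (1) − 2·(2) − 2·(0) + (-2) + 2·(1) = -3
  L: [ρ]_L − 2·[φ]_L − 2·[β]_L + [ξ]_L + 2·[E]_L = (-3) − 2·(-2) − 2·(0) + (2) + 2·(2) = 7
  T: [ρ]_T − 2·[φ]_T − 2·[β]_T + [ξ]_T + 2·[E]_T = (0) − 2·(2) − 2·(0) + (0) + 2·(-2) = -8
  Θ: [ρ]_Θ − 2·[φ]_Θ − 2·[β]_Θ + [ξ]_Θ + 2·[E]_Θ = (0) − 2·(-2) − 2·(-1) + (-1) + 2·(0) = 5
Net dimensions [M⁻³ L⁷ T⁻⁸ Θ⁵] ≠ [1] — not dimensionless.

no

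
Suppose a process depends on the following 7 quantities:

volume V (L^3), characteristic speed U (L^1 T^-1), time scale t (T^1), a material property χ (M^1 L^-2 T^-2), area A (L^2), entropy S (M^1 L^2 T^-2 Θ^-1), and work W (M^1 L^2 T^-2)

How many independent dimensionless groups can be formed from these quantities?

There are 7 variables and 4 base dimensions (M, L, T, Θ).
The dimension matrix has rank 4.
Independent dimensionless groups: 7 − 4 = 3.

3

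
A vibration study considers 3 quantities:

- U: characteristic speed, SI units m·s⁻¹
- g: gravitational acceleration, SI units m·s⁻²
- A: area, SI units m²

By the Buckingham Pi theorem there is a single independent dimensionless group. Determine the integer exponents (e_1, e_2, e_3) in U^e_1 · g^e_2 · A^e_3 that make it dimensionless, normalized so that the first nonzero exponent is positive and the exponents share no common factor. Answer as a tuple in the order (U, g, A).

L: e_1·(1) + e_2·(1) + e_3·(2) = 0
T: e_1·(-1) + e_2·(-2) + e_3·(0) = 0
Solving this homogeneous linear system for the smallest-integer solution (first nonzero entry positive) gives (4, -2, -1).

(4, -2, -1)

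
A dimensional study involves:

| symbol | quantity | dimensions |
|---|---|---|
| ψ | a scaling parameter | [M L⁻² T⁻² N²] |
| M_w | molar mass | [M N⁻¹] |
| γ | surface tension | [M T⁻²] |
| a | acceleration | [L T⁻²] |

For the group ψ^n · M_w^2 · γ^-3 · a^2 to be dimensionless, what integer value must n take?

1

Balance the M exponent: (1)·n from ψ, plus 2·(1) − 3·(1) + 2·(0) = -1 from the rest, must sum to zero.
n − 1 = 0, so n = 1.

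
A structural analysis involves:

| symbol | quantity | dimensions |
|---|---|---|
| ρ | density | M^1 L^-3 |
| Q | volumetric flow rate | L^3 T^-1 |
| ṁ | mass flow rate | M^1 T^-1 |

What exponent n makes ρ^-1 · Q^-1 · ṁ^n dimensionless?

1

Balance the M exponent: (1)·n from ṁ, plus −(1) − (0) = -1 from the rest, must sum to zero.
n − 1 = 0, so n = 1.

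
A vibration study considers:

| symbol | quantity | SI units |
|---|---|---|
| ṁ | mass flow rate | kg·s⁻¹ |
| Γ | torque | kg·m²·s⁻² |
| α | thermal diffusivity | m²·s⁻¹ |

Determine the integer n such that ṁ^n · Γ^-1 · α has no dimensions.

Balance the M exponent: (1)·n from ṁ, plus −(1) + (0) = -1 from the rest, must sum to zero.
n − 1 = 0, so n = 1.

1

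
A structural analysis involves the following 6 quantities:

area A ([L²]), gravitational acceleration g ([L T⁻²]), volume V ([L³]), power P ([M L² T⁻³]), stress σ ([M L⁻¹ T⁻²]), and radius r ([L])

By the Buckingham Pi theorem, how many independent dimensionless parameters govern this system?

3

There are 6 variables and 3 base dimensions (M, L, T).
The dimension matrix has rank 3.
Independent dimensionless groups: 6 − 3 = 3.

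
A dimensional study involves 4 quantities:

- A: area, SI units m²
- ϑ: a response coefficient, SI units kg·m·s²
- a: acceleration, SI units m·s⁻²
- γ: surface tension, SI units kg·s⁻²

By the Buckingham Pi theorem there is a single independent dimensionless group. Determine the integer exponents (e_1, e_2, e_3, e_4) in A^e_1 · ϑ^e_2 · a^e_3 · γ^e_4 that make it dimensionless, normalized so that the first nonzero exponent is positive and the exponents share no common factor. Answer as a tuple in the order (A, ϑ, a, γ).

M: e_1·(0) + e_2·(1) + e_3·(0) + e_4·(1) = 0
L: e_1·(2) + e_2·(1) + e_3·(1) + e_4·(0) = 0
T: e_1·(0) + e_2·(2) + e_3·(-2) + e_4·(-2) = 0
Solving this homogeneous linear system for the smallest-integer solution (first nonzero entry positive) gives (3, -2, -4, 2).

(3, -2, -4, 2)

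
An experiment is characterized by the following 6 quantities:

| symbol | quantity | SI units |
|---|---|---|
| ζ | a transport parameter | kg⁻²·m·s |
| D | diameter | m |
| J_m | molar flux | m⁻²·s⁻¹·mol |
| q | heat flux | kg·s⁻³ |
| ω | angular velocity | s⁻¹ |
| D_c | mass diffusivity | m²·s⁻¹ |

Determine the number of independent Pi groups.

There are 6 variables and 4 base dimensions (M, L, T, N).
The dimension matrix has rank 4.
Independent dimensionless groups: 6 − 4 = 2.

2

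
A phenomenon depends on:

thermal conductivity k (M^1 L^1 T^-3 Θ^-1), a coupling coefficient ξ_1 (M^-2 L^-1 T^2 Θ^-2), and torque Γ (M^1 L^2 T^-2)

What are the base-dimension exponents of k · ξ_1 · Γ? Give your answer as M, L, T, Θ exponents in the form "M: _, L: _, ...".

M: 0, L: 2, T: -3, Θ: -3

Collect each base-dimension exponent across the product:
  M: (1) + (-2) + (1) = 0
  L: (1) + (-1) + (2) = 2
  T: (-3) + (2) + (-2) = -3
  Θ: (-1) + (-2) + (0) = -3
So the dimensions are [L² T⁻³ Θ⁻³].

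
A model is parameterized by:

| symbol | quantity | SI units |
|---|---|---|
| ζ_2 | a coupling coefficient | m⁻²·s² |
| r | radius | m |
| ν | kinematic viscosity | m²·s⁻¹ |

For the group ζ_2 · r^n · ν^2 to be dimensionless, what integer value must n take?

-2

Balance the L exponent: (1)·n from r, plus (-2) + 2·(2) = 2 from the rest, must sum to zero.
n + 2 = 0, so n = -2.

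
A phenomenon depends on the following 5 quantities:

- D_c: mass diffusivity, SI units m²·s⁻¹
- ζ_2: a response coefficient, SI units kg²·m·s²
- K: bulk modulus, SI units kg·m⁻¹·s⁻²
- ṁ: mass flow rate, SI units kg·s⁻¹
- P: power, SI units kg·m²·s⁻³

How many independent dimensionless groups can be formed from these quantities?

There are 5 variables and 3 base dimensions (M, L, T).
The dimension matrix has rank 3.
Independent dimensionless groups: 5 − 3 = 2.

2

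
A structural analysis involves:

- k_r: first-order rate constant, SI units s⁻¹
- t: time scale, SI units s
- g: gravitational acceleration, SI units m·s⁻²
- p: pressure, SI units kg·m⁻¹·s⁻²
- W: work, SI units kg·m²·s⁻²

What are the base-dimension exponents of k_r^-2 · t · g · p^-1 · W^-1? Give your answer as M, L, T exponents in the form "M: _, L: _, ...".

M: -2, L: 0, T: 5

Collect each base-dimension exponent across the product:
  M: −2·(0) + (0) + (0) − (1) − (1) = -2
  L: −2·(0) + (0) + (1) − (-1) − (2) = 0
  T: −2·(-1) + (1) + (-2) − (-2) − (-2) = 5
So the dimensions are [M⁻² T⁵].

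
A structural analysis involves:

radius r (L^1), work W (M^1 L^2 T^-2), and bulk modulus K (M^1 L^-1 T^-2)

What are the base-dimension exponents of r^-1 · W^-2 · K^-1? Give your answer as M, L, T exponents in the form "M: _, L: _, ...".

Collect each base-dimension exponent across the product:
  M: −(0) − 2·(1) − (1) = -3
  L: −(1) − 2·(2) − (-1) = -4
  T: −(0) − 2·(-2) − (-2) = 6
So the dimensions are [M⁻³ L⁻⁴ T⁶].

M: -3, L: -4, T: 6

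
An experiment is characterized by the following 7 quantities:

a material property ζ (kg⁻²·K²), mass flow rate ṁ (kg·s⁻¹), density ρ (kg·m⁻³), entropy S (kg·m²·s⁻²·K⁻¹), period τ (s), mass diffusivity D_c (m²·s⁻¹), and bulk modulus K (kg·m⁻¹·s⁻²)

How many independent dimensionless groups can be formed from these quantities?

There are 7 variables and 4 base dimensions (M, L, T, Θ).
The dimension matrix has rank 4.
Independent dimensionless groups: 7 − 4 = 3.

3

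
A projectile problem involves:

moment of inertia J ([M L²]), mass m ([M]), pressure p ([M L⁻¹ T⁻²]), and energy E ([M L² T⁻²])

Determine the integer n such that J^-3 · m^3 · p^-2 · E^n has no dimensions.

Balance the M exponent: (1)·n from E, plus −3·(1) + 3·(1) − 2·(1) = -2 from the rest, must sum to zero.
n − 2 = 0, so n = 2.

2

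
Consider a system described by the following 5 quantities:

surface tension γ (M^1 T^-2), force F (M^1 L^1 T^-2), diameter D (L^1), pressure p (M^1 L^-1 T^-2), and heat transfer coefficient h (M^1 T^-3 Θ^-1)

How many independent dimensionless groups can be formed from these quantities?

There are 5 variables and 4 base dimensions (M, L, T, Θ).
The dimension matrix has rank 3 (less than 4: the dimension vectors are linearly dependent).
Independent dimensionless groups: 5 − 3 = 2.

2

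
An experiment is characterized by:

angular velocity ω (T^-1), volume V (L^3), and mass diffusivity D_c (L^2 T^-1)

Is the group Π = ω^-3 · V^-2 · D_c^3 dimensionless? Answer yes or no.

yes

Sum the exponent of each base dimension across the product:
  M: −3·[ω]_M − 2·[V]_M + 3·[D_c]_M = −3·(0) − 2·(0) + 3·(0) = 0
  L: −3·[ω]_L − 2·[V]_L + 3·[D_c]_L = −3·(0) − 2·(3) + 3·(2) = 0
  T: −3·[ω]_T − 2·[V]_T + 3·[D_c]_T = −3·(-1) − 2·(0) + 3·(-1) = 0
All base exponents vanish — dimensionless.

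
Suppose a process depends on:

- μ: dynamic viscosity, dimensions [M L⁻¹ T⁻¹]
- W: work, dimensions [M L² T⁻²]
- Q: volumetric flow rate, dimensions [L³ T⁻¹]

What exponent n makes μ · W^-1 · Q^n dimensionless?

1

Balance the L exponent: (3)·n from Q, plus (-1) − (2) = -3 from the rest, must sum to zero.
3n − 3 = 0, so n = 1.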